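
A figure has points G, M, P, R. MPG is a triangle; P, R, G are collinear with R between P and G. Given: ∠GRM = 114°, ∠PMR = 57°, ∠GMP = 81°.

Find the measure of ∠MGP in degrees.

1. ∠MRP = 66°  [linear pair at R on PG]
2. ∠MPR = 57°  [△MPR]
3. ∠GPM = 57°  [R on ray PG]
4. ∠MGP = 42°  [△MPG]

∠MGP = 42°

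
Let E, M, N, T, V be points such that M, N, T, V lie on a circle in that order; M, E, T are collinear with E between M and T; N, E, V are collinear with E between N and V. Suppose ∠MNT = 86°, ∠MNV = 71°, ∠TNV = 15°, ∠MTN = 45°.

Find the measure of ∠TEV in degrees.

∠TEV = 60°

1. ∠NMT = 49°  [△MNT]
2. ∠MTV = 71°  [same arc MV]
3. ∠NVT = 49°  [same arc NT]
4. ∠TEV = 60°  [△TEV]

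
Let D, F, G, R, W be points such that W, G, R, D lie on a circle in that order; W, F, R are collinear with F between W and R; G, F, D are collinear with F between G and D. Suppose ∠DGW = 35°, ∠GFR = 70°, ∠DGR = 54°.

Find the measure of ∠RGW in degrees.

∠RGW = 89°

1. ∠GFW = 110°  [linear pair at F on WR]
2. ∠GRW = 56°  [△GFR]
3. ∠GWR = 35°  [△WFG]
4. ∠RGW = 89°  [△WGR]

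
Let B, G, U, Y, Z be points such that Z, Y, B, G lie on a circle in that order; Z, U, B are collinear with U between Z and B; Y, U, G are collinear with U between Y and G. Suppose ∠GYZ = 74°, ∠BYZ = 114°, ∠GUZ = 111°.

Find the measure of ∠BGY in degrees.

1. ∠GBZ = 74°  [same arc ZG]
2. ∠BUG = 69°  [linear pair at U on ZB]
3. ∠BGY = 37°  [△BUG]

∠BGY = 37°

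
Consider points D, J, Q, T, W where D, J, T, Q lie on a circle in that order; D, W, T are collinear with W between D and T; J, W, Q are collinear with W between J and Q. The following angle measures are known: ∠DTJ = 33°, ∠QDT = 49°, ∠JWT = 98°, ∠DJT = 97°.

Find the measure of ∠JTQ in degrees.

1. ∠JDT = 50°  [△DJT]
2. ∠QJT = 49°  [△JWT]
3. ∠JQT = 50°  [same arc JT]
4. ∠JTQ = 81°  [△JTQ]

∠JTQ = 81°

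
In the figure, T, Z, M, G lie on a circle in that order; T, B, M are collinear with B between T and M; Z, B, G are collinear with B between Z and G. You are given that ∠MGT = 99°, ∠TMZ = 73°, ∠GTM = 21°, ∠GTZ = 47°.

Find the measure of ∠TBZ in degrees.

∠TBZ = 94°

1. ∠MZT = 81°  [cyclic TZMG, opposite ∠Z+∠G]
2. ∠TGZ = 73°  [same arc TZ]
3. ∠MTZ = 26°  [△TZM]
4. ∠GZT = 60°  [△TZG]
5. ∠TBZ = 94°  [△TBZ]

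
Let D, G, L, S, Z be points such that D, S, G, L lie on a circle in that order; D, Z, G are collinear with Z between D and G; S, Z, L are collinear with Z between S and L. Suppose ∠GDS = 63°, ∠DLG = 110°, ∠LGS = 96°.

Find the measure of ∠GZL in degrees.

∠GZL = 68°

1. ∠GLS = 63°  [same arc SG]
2. ∠GSL = 21°  [△SGL]
3. ∠GDL = 21°  [same arc GL]
4. ∠DGL = 49°  [△DGL]
5. ∠GZL = 68°  [△GZL]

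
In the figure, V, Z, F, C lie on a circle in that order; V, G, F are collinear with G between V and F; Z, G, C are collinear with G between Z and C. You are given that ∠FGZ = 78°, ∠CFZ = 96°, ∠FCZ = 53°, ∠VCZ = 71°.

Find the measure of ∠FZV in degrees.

∠FZV = 56°

1. ∠FVZ = 53°  [same arc ZF]
2. ∠VFZ = 71°  [same arc VZ]
3. ∠FZV = 56°  [△VZF]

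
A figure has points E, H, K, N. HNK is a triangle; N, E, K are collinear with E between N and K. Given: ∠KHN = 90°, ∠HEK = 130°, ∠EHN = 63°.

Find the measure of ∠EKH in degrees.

∠EKH = 23°

1. ∠HEN = 50°  [linear pair at E on NK]
2. ∠ENH = 67°  [△HNE]
3. ∠HNK = 67°  [E on ray NK]
4. ∠HKN = 23°  [△HNK]
5. ∠EKH = 23°  [E on ray KN]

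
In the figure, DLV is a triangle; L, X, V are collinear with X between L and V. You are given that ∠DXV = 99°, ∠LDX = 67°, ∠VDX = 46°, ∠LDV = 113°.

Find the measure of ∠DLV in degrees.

1. ∠DXL = 81°  [linear pair at X on LV]
2. ∠DLX = 32°  [△DLX]
3. ∠DLV = 32°  [X on ray LV]

∠DLV = 32°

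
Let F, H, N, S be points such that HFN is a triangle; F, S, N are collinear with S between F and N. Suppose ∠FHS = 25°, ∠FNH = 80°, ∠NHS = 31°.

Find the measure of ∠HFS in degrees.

∠HFS = 44°

1. ∠HNS = 80°  [S on ray NF]
2. ∠HSN = 69°  [△HSN]
3. ∠FSH = 111°  [linear pair at S on FN]
4. ∠HFS = 44°  [△HFS]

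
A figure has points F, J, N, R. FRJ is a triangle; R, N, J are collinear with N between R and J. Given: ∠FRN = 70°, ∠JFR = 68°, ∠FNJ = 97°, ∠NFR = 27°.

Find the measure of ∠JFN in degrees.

1. ∠FRJ = 70°  [N on ray RJ]
2. ∠FJR = 42°  [△FRJ]
3. ∠FJN = 42°  [N on ray JR]
4. ∠JFN = 41°  [△FNJ]

∠JFN = 41°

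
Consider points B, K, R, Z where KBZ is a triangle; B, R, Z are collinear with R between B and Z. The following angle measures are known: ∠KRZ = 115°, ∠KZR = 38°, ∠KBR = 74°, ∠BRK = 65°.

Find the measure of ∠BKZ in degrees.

1. ∠BZK = 38°  [R on ray ZB]
2. ∠KBZ = 74°  [R on ray BZ]
3. ∠BKZ = 68°  [△KBZ]

∠BKZ = 68°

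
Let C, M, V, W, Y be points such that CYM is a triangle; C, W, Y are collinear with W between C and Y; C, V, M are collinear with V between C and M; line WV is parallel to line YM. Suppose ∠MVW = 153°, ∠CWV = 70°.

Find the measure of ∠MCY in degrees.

1. ∠CVW = 27°  [linear pair at V on CM]
2. ∠VCW = 83°  [△CWV]
3. ∠MCY = 83°  [W on CY, V on CM]

∠MCY = 83°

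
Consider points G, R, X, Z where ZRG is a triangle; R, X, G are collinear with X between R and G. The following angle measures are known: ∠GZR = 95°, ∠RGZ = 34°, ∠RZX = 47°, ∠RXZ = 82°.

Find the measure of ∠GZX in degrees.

1. ∠XGZ = 34°  [X on ray GR]
2. ∠GXZ = 98°  [linear pair at X on RG]
3. ∠GZX = 48°  [△ZXG]

∠GZX = 48°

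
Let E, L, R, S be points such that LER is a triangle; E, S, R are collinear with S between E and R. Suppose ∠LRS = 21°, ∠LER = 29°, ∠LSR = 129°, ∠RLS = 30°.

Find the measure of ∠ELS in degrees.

1. ∠LES = 29°  [S on ray ER]
2. ∠ESL = 51°  [linear pair at S on ER]
3. ∠ELS = 100°  [△LES]

∠ELS = 100°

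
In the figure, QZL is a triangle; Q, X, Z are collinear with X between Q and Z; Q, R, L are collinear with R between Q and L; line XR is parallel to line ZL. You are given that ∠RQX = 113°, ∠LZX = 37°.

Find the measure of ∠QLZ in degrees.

∠QLZ = 30°

1. ∠LQZ = 113°  [X on QZ, R on QL]
2. ∠LZQ = 37°  [X on ray ZQ]
3. ∠QLZ = 30°  [△QZL]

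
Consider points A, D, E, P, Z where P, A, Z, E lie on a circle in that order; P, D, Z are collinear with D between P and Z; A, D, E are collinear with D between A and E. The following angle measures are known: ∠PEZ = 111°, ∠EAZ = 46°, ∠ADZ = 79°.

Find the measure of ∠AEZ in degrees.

∠AEZ = 56°

1. ∠PAZ = 69°  [cyclic PAZE, opposite ∠A+∠E]
2. ∠AZP = 55°  [△ADZ]
3. ∠APZ = 56°  [△PAZ]
4. ∠AEZ = 56°  [same arc AZ]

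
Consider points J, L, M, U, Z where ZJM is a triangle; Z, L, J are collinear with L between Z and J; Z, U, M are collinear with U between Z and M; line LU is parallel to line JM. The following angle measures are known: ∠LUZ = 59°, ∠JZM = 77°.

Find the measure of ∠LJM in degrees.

1. ∠JMZ = 59°  [LU∥JM, corresponding at U]
2. ∠MJZ = 44°  [△ZJM]
3. ∠LJM = 44°  [L on ray JZ]

∠LJM = 44°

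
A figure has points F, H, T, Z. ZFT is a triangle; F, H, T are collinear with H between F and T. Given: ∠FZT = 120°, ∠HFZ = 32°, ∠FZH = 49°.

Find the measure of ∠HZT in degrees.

∠HZT = 71°

1. ∠FHZ = 99°  [△ZFH]
2. ∠TFZ = 32°  [H on ray FT]
3. ∠THZ = 81°  [linear pair at H on FT]
4. ∠FTZ = 28°  [△ZFT]
5. ∠HTZ = 28°  [H on ray TF]
6. ∠HZT = 71°  [△ZHT]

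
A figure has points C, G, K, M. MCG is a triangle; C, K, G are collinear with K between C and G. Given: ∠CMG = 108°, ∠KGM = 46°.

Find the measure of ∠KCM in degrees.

1. ∠CGM = 46°  [K on ray GC]
2. ∠GCM = 26°  [△MCG]
3. ∠KCM = 26°  [K on ray CG]

∠KCM = 26°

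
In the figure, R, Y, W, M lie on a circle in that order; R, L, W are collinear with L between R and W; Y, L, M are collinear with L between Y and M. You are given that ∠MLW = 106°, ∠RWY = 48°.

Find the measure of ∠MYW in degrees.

∠MYW = 58°

1. ∠RLY = 106°  [vertical angles at L]
2. ∠WLY = 74°  [linear pair at L on RW]
3. ∠MYW = 58°  [△YLW]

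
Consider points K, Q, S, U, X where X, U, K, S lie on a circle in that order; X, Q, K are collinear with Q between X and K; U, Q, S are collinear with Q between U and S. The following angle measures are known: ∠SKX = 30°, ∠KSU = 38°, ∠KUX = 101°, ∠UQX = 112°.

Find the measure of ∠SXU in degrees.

∠SXU = 109°

1. ∠SUX = 30°  [same arc XS]
2. ∠KXU = 38°  [same arc UK]
3. ∠UKX = 41°  [△XUK]
4. ∠USX = 41°  [same arc XU]
5. ∠SXU = 109°  [△XUS]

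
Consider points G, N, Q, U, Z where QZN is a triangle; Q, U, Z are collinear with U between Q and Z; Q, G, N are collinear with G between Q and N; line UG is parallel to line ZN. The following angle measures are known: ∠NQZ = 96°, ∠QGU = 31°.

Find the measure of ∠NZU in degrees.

1. ∠GQU = 96°  [U on QZ, G on QN]
2. ∠GUQ = 53°  [△QUG]
3. ∠GUZ = 127°  [linear pair at U on QZ]
4. ∠NZU = 53°  [UG∥ZN, co-interior at Z–U]

∠NZU = 53°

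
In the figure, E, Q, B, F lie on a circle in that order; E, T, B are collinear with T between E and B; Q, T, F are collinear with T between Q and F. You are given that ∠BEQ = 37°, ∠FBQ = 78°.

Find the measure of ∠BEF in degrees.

1. ∠BFQ = 37°  [same arc QB]
2. ∠BQF = 65°  [△QBF]
3. ∠BEF = 65°  [same arc BF]

∠BEF = 65°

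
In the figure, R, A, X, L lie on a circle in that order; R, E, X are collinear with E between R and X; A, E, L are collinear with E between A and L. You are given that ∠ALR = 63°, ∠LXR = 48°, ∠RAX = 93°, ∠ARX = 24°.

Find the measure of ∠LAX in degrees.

1. ∠RLX = 87°  [cyclic RAXL, opposite ∠A+∠L]
2. ∠LRX = 45°  [△RXL]
3. ∠LAX = 45°  [same arc XL]

∠LAX = 45°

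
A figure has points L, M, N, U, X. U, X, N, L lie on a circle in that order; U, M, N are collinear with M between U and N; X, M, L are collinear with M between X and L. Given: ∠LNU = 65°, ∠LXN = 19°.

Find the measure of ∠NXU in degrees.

∠NXU = 84°

1. ∠LUN = 19°  [same arc NL]
2. ∠NLU = 96°  [△UNL]
3. ∠NXU = 84°  [cyclic UXNL, opposite ∠X+∠L]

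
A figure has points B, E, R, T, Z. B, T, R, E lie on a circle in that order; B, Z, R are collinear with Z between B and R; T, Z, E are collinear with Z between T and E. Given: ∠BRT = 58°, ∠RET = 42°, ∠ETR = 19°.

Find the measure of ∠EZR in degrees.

1. ∠BET = 58°  [same arc BT]
2. ∠EBR = 19°  [same arc RE]
3. ∠BZE = 103°  [△BZE]
4. ∠EZR = 77°  [linear pair at Z on BR]

∠EZR = 77°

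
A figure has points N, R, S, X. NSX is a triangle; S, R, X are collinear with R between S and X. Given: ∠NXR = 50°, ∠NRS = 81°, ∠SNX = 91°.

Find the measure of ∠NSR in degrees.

∠NSR = 39°

1. ∠NXS = 50°  [R on ray XS]
2. ∠NSX = 39°  [△NSX]
3. ∠NSR = 39°  [R on ray SX]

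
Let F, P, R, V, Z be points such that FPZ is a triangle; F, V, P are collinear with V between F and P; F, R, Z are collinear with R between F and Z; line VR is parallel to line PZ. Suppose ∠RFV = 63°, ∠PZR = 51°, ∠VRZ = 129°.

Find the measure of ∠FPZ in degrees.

∠FPZ = 66°

1. ∠PFZ = 63°  [V on FP, R on FZ]
2. ∠FZP = 51°  [R on ray ZF]
3. ∠FPZ = 66°  [△FPZ]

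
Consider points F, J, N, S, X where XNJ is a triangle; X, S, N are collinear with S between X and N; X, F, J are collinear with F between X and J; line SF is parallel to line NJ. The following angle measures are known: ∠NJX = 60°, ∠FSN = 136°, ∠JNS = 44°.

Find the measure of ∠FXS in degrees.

∠FXS = 76°

1. ∠SFX = 60°  [SF∥NJ, corresponding at F]
2. ∠FSX = 44°  [linear pair at S on XN]
3. ∠FXS = 76°  [△XSF]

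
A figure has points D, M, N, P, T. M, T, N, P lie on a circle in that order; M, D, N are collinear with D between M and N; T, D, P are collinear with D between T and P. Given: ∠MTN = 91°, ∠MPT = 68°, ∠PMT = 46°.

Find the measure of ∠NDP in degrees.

1. ∠MNT = 68°  [same arc MT]
2. ∠MTP = 66°  [△MTP]
3. ∠NMT = 21°  [△MTN]
4. ∠MNP = 66°  [same arc MP]
5. ∠NPT = 21°  [same arc TN]
6. ∠NDP = 93°  [△NDP]

∠NDP = 93°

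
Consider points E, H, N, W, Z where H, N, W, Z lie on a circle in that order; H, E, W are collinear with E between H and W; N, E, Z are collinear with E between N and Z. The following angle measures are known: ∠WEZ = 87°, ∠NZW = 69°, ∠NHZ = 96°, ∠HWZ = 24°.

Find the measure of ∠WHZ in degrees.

1. ∠NWZ = 84°  [cyclic HNWZ, opposite ∠H+∠W]
2. ∠WNZ = 27°  [△NWZ]
3. ∠WHZ = 27°  [same arc WZ]

∠WHZ = 27°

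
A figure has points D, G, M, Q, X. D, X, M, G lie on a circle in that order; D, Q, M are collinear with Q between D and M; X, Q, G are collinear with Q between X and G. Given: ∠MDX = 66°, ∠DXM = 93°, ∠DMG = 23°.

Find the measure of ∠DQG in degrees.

∠DQG = 89°

1. ∠DMX = 21°  [△DXM]
2. ∠DGM = 87°  [cyclic DXMG, opposite ∠X+∠G]
3. ∠GDM = 70°  [△DMG]
4. ∠DGX = 21°  [same arc DX]
5. ∠DQG = 89°  [△DQG]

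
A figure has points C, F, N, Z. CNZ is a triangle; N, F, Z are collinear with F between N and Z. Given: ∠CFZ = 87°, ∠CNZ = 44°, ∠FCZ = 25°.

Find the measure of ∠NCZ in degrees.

1. ∠CZF = 68°  [△CFZ]
2. ∠CZN = 68°  [F on ray ZN]
3. ∠NCZ = 68°  [△CNZ]

∠NCZ = 68°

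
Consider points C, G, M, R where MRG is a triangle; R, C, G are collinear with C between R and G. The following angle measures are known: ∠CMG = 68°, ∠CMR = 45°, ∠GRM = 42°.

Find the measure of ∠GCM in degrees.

∠GCM = 87°

1. ∠CRM = 42°  [C on ray RG]
2. ∠MCR = 93°  [△MRC]
3. ∠GCM = 87°  [linear pair at C on RG]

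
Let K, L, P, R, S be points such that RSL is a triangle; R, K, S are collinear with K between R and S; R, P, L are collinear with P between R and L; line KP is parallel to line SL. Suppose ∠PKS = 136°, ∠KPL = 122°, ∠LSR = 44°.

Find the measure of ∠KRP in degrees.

∠KRP = 78°

1. ∠PKR = 44°  [linear pair at K on RS]
2. ∠KPR = 58°  [linear pair at P on RL]
3. ∠KRP = 78°  [△RKP]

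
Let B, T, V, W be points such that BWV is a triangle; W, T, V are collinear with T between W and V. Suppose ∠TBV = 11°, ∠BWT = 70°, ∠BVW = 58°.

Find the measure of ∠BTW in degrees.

1. ∠BVT = 58°  [T on ray VW]
2. ∠BTV = 111°  [△BTV]
3. ∠BTW = 69°  [linear pair at T on WV]

∠BTW = 69°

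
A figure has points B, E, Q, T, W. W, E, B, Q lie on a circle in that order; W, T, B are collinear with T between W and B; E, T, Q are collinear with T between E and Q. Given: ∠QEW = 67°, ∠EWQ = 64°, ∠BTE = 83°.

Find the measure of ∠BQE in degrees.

1. ∠QBW = 67°  [same arc WQ]
2. ∠QTW = 83°  [vertical angles at T]
3. ∠BTQ = 97°  [linear pair at T on WB]
4. ∠BQE = 16°  [△BTQ]

∠BQE = 16°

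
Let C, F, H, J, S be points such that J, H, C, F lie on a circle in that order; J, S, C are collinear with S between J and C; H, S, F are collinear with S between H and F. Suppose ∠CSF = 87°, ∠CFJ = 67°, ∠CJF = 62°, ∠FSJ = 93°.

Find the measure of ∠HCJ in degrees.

1. ∠CHF = 62°  [same arc CF]
2. ∠CSH = 93°  [vertical angles at S]
3. ∠HCJ = 25°  [△HSC]

∠HCJ = 25°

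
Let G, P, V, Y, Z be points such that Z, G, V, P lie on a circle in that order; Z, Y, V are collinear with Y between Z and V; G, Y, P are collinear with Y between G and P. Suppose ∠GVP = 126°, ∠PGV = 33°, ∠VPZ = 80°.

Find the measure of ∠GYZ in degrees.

1. ∠GPV = 21°  [△GVP]
2. ∠PZV = 33°  [same arc VP]
3. ∠PVZ = 67°  [△ZVP]
4. ∠GZV = 21°  [same arc GV]
5. ∠PGZ = 67°  [same arc ZP]
6. ∠GYZ = 92°  [△ZYG]

∠GYZ = 92°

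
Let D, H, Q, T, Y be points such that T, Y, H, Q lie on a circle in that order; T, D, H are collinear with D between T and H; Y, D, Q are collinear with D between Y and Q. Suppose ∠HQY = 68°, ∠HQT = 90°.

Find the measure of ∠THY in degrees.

1. ∠HTY = 68°  [same arc YH]
2. ∠HYT = 90°  [cyclic TYHQ, opposite ∠Y+∠Q]
3. ∠THY = 22°  [△TYH]

∠THY = 22°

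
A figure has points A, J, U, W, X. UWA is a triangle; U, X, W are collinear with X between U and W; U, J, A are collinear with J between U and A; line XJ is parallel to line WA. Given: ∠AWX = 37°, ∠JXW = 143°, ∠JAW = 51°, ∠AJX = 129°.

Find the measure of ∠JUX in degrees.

∠JUX = 92°

1. ∠JXU = 37°  [linear pair at X on UW]
2. ∠UJX = 51°  [linear pair at J on UA]
3. ∠JUX = 92°  [△UXJ]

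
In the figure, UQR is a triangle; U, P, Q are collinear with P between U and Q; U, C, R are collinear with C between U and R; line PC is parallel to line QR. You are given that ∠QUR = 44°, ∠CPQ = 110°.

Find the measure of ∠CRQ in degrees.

∠CRQ = 66°

1. ∠CUP = 44°  [P on UQ, C on UR]
2. ∠CPU = 70°  [linear pair at P on UQ]
3. ∠PCU = 66°  [△UPC]
4. ∠PCR = 114°  [linear pair at C on UR]
5. ∠CRQ = 66°  [PC∥QR, co-interior at R–C]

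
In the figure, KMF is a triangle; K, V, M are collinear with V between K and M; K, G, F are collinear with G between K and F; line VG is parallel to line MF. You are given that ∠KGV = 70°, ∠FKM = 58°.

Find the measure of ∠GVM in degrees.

1. ∠KFM = 70°  [VG∥MF, corresponding at G]
2. ∠FMK = 52°  [△KMF]
3. ∠GVK = 52°  [VG∥MF, corresponding at V]
4. ∠GVM = 128°  [linear pair at V on KM]

∠GVM = 128°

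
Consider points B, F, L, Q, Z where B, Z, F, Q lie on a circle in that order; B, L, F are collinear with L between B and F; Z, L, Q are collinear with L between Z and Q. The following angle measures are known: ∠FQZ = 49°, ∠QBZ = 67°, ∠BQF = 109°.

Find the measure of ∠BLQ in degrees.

1. ∠FBZ = 49°  [same arc ZF]
2. ∠QFZ = 113°  [cyclic BZFQ, opposite ∠B+∠F]
3. ∠BZF = 71°  [cyclic BZFQ, opposite ∠Z+∠Q]
4. ∠BFZ = 60°  [△BZF]
5. ∠FZQ = 18°  [△ZFQ]
6. ∠BQZ = 60°  [same arc BZ]
7. ∠FBQ = 18°  [same arc FQ]
8. ∠BLQ = 102°  [△BLQ]

∠BLQ = 102°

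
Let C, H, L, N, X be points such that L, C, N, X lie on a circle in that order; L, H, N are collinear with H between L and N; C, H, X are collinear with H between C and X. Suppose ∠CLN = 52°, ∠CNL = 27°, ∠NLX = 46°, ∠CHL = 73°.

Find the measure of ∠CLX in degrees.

1. ∠LCX = 55°  [△LHC]
2. ∠CXL = 27°  [same arc LC]
3. ∠CLX = 98°  [△LCX]

∠CLX = 98°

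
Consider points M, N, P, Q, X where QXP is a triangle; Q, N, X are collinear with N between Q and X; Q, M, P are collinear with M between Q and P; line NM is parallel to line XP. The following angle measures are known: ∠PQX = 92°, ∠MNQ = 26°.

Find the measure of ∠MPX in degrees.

1. ∠MQN = 92°  [N on QX, M on QP]
2. ∠NMQ = 62°  [△QNM]
3. ∠NMP = 118°  [linear pair at M on QP]
4. ∠MPX = 62°  [NM∥XP, co-interior at P–M]

∠MPX = 62°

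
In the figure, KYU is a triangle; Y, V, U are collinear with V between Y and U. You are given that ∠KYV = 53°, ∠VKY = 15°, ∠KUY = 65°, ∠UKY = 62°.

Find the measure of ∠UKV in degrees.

∠UKV = 47°

1. ∠KVY = 112°  [△KYV]
2. ∠KUV = 65°  [V on ray UY]
3. ∠KVU = 68°  [linear pair at V on YU]
4. ∠UKV = 47°  [△KVU]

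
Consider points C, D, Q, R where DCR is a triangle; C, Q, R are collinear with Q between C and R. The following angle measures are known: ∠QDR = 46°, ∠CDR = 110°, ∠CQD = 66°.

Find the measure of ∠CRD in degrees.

∠CRD = 20°

1. ∠DQR = 114°  [linear pair at Q on CR]
2. ∠DRQ = 20°  [△DQR]
3. ∠CRD = 20°  [Q on ray RC]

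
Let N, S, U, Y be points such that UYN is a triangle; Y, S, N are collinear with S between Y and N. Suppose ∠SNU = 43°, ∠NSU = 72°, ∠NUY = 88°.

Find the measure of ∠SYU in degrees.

∠SYU = 49°

1. ∠UNY = 43°  [S on ray NY]
2. ∠NYU = 49°  [△UYN]
3. ∠SYU = 49°  [S on ray YN]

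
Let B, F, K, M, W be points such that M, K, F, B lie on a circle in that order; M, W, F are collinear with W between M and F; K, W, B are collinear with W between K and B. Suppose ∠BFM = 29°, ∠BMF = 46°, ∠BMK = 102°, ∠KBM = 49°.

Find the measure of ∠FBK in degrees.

∠FBK = 56°

1. ∠BKF = 46°  [same arc FB]
2. ∠BFK = 78°  [cyclic MKFB, opposite ∠M+∠F]
3. ∠FBK = 56°  [△KFB]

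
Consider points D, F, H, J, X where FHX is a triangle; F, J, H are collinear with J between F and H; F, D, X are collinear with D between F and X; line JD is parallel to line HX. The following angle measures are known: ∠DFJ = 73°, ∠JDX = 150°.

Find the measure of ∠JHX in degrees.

∠JHX = 77°

1. ∠FDJ = 30°  [linear pair at D on FX]
2. ∠DJF = 77°  [△FJD]
3. ∠DJH = 103°  [linear pair at J on FH]
4. ∠JHX = 77°  [JD∥HX, co-interior at H–J]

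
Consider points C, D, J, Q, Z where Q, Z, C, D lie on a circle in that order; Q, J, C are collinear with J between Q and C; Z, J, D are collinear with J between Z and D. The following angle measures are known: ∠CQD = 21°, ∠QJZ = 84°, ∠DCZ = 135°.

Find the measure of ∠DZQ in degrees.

∠DZQ = 72°

1. ∠CZD = 21°  [same arc CD]
2. ∠CJD = 84°  [vertical angles at J]
3. ∠CDZ = 24°  [△ZCD]
4. ∠DCQ = 72°  [△CJD]
5. ∠DZQ = 72°  [same arc QD]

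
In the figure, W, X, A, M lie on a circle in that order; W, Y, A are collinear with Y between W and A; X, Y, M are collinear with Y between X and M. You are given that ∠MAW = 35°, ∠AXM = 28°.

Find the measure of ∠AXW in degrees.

1. ∠AWM = 28°  [same arc AM]
2. ∠AMW = 117°  [△WAM]
3. ∠AXW = 63°  [cyclic WXAM, opposite ∠X+∠M]

∠AXW = 63°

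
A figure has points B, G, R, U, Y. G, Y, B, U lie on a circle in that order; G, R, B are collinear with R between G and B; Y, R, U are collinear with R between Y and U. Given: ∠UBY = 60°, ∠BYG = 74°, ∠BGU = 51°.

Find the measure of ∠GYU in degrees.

1. ∠BUG = 106°  [cyclic GYBU, opposite ∠Y+∠U]
2. ∠GBU = 23°  [△GBU]
3. ∠GYU = 23°  [same arc GU]

∠GYU = 23°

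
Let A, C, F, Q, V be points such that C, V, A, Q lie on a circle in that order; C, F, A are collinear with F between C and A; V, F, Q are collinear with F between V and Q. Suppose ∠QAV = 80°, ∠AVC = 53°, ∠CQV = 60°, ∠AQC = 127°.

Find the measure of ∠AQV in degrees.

∠AQV = 67°

1. ∠CAV = 60°  [same arc CV]
2. ∠ACV = 67°  [△CVA]
3. ∠AQV = 67°  [same arc VA]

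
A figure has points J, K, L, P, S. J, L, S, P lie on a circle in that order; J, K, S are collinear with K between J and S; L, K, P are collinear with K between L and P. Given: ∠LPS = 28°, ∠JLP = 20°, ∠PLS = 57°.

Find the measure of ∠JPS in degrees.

1. ∠JSP = 20°  [same arc JP]
2. ∠PJS = 57°  [same arc SP]
3. ∠JPS = 103°  [△JSP]

∠JPS = 103°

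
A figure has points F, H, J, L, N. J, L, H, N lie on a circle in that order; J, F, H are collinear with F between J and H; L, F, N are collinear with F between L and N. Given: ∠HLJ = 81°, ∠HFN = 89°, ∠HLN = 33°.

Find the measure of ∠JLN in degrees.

1. ∠HNJ = 99°  [cyclic JLHN, opposite ∠L+∠N]
2. ∠HJN = 33°  [same arc HN]
3. ∠JHN = 48°  [△JHN]
4. ∠JLN = 48°  [same arc JN]

∠JLN = 48°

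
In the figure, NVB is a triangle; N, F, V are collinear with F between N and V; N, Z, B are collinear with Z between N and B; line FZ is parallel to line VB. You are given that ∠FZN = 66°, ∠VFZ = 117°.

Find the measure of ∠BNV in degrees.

1. ∠NFZ = 63°  [linear pair at F on NV]
2. ∠FNZ = 51°  [△NFZ]
3. ∠BNV = 51°  [F on NV, Z on NB]

∠BNV = 51°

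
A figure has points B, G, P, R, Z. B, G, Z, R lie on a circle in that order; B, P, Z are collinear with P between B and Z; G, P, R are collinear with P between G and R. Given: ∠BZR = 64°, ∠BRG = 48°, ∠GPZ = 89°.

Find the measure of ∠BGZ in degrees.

∠BGZ = 107°

1. ∠BGR = 64°  [same arc BR]
2. ∠BZG = 48°  [same arc BG]
3. ∠BPG = 91°  [linear pair at P on BZ]
4. ∠GBZ = 25°  [△BPG]
5. ∠BGZ = 107°  [△BGZ]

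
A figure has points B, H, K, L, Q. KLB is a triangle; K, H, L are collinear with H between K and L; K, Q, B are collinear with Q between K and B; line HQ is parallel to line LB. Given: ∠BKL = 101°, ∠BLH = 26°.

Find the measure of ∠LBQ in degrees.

1. ∠BLK = 26°  [H on ray LK]
2. ∠KBL = 53°  [△KLB]
3. ∠LBQ = 53°  [Q on ray BK]

∠LBQ = 53°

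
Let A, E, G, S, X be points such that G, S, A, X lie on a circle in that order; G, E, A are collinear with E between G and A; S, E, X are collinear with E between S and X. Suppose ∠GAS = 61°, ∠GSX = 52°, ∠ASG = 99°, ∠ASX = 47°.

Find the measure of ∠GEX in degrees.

1. ∠GXS = 61°  [same arc GS]
2. ∠AGX = 47°  [same arc AX]
3. ∠GEX = 72°  [△GEX]

∠GEX = 72°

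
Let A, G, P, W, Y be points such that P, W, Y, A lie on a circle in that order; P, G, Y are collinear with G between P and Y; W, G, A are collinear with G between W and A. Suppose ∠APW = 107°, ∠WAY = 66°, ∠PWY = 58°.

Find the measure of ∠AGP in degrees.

1. ∠AYW = 73°  [cyclic PWYA, opposite ∠P+∠Y]
2. ∠WPY = 66°  [same arc WY]
3. ∠AWY = 41°  [△WYA]
4. ∠PYW = 56°  [△PWY]
5. ∠APY = 41°  [same arc YA]
6. ∠PAW = 56°  [same arc PW]
7. ∠AGP = 83°  [△PGA]

∠AGP = 83°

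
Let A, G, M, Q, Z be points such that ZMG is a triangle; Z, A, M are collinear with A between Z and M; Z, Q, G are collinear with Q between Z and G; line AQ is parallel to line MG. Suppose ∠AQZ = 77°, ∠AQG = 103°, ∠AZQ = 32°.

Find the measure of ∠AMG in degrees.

∠AMG = 71°

1. ∠QAZ = 71°  [△ZAQ]
2. ∠MAQ = 109°  [linear pair at A on ZM]
3. ∠AMG = 71°  [AQ∥MG, co-interior at M–A]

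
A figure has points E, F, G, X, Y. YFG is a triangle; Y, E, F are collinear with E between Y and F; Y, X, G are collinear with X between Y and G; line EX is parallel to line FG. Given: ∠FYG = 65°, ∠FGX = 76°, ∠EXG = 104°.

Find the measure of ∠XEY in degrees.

∠XEY = 39°

1. ∠EYX = 65°  [E on YF, X on YG]
2. ∠EXY = 76°  [linear pair at X on YG]
3. ∠XEY = 39°  [△YEX]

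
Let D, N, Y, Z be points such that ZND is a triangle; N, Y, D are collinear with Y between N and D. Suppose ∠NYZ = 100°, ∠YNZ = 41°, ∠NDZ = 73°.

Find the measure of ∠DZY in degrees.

∠DZY = 27°

1. ∠DYZ = 80°  [linear pair at Y on ND]
2. ∠YDZ = 73°  [Y on ray DN]
3. ∠DZY = 27°  [△ZYD]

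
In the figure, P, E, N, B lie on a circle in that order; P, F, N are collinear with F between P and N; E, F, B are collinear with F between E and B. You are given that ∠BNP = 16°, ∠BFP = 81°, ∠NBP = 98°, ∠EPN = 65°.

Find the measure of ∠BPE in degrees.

∠BPE = 131°

1. ∠BEP = 16°  [same arc PB]
2. ∠BPN = 66°  [△PNB]
3. ∠EBP = 33°  [△PFB]
4. ∠BPE = 131°  [△PEB]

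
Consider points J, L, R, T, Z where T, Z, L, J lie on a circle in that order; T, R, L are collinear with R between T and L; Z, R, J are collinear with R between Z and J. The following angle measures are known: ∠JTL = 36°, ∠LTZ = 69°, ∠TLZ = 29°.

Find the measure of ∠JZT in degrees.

1. ∠JZL = 36°  [same arc LJ]
2. ∠LRZ = 115°  [△ZRL]
3. ∠TRZ = 65°  [linear pair at R on TL]
4. ∠JZT = 46°  [△TRZ]

∠JZT = 46°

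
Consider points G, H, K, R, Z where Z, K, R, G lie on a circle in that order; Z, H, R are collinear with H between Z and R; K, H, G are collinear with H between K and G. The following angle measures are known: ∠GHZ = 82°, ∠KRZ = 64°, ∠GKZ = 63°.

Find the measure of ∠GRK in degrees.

1. ∠KHR = 82°  [vertical angles at H]
2. ∠GHR = 98°  [linear pair at H on ZR]
3. ∠GKR = 34°  [△KHR]
4. ∠GRZ = 63°  [same arc ZG]
5. ∠KGR = 19°  [△RHG]
6. ∠GRK = 127°  [△KRG]

∠GRK = 127°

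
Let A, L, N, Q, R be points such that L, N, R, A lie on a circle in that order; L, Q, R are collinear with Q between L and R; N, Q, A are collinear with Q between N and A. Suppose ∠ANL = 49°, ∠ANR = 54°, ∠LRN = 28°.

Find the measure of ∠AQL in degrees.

∠AQL = 98°

1. ∠ALR = 54°  [same arc RA]
2. ∠LAN = 28°  [same arc LN]
3. ∠AQL = 98°  [△LQA]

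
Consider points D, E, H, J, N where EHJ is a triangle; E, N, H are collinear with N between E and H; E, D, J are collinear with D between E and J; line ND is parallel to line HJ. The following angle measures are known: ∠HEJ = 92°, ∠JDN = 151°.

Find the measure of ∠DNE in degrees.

1. ∠DEN = 92°  [N on EH, D on EJ]
2. ∠EDN = 29°  [linear pair at D on EJ]
3. ∠DNE = 59°  [△END]

∠DNE = 59°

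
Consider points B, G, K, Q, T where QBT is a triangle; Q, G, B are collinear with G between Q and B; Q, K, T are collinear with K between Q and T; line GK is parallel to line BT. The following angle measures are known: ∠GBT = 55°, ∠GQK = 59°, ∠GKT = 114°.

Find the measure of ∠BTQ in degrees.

1. ∠QBT = 55°  [G on ray BQ]
2. ∠BQT = 59°  [G on QB, K on QT]
3. ∠BTQ = 66°  [△QBT]

∠BTQ = 66°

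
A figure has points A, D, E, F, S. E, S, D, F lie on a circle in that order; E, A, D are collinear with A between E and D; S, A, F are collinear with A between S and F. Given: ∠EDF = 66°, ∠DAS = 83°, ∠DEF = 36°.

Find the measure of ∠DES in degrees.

∠DES = 17°

1. ∠ESF = 66°  [same arc EF]
2. ∠EAS = 97°  [linear pair at A on ED]
3. ∠DES = 17°  [△EAS]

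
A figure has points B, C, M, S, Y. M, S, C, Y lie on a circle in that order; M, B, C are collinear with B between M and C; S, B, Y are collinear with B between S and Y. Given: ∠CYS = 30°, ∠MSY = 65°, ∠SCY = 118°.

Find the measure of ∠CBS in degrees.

1. ∠CMS = 30°  [same arc SC]
2. ∠MBS = 85°  [△MBS]
3. ∠CBS = 95°  [linear pair at B on MC]

∠CBS = 95°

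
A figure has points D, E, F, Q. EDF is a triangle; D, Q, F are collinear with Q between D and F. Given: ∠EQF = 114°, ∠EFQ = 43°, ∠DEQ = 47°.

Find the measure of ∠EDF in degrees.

∠EDF = 67°

1. ∠DQE = 66°  [linear pair at Q on DF]
2. ∠EDQ = 67°  [△EDQ]
3. ∠EDF = 67°  [Q on ray DF]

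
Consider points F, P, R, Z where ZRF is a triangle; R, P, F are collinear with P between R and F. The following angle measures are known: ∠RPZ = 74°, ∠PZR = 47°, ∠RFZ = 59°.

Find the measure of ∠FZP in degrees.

1. ∠FPZ = 106°  [linear pair at P on RF]
2. ∠PFZ = 59°  [P on ray FR]
3. ∠FZP = 15°  [△ZPF]

∠FZP = 15°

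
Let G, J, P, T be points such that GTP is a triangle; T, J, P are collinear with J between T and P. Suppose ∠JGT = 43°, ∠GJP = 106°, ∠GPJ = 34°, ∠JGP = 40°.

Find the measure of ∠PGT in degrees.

∠PGT = 83°

1. ∠GJT = 74°  [linear pair at J on TP]
2. ∠GPT = 34°  [J on ray PT]
3. ∠GTJ = 63°  [△GTJ]
4. ∠GTP = 63°  [J on ray TP]
5. ∠PGT = 83°  [△GTP]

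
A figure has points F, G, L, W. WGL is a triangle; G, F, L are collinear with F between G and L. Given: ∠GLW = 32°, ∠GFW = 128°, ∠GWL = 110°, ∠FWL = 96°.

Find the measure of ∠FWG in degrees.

∠FWG = 14°

1. ∠LGW = 38°  [△WGL]
2. ∠FGW = 38°  [F on ray GL]
3. ∠FWG = 14°  [△WGF]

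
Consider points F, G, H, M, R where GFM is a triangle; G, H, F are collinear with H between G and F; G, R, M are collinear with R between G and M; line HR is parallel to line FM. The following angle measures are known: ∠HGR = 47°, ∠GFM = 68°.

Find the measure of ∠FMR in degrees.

1. ∠FGM = 47°  [H on GF, R on GM]
2. ∠FMG = 65°  [△GFM]
3. ∠FMR = 65°  [R on ray MG]

∠FMR = 65°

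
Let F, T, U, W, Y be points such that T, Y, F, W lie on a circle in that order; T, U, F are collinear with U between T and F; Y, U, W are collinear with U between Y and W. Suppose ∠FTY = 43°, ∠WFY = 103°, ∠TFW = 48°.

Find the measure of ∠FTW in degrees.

∠FTW = 34°

1. ∠FWY = 43°  [same arc YF]
2. ∠FYW = 34°  [△YFW]
3. ∠FTW = 34°  [same arc FW]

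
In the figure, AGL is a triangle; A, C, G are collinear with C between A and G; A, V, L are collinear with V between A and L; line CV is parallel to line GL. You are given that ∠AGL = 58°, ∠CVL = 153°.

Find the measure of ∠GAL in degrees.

1. ∠ACV = 58°  [CV∥GL, corresponding at C]
2. ∠AVC = 27°  [linear pair at V on AL]
3. ∠CAV = 95°  [△ACV]
4. ∠GAL = 95°  [C on AG, V on AL]

∠GAL = 95°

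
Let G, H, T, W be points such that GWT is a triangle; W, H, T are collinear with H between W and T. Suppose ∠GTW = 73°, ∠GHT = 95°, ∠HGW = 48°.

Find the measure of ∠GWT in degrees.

∠GWT = 47°

1. ∠GHW = 85°  [linear pair at H on WT]
2. ∠GWH = 47°  [△GWH]
3. ∠GWT = 47°  [H on ray WT]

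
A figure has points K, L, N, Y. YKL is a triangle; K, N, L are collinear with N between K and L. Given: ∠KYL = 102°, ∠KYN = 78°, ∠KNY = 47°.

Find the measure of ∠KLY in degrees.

∠KLY = 23°

1. ∠NKY = 55°  [△YKN]
2. ∠LKY = 55°  [N on ray KL]
3. ∠KLY = 23°  [△YKL]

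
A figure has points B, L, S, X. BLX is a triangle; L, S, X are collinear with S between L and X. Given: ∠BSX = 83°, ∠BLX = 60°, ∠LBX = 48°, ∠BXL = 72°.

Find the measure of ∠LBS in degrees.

∠LBS = 23°

1. ∠BSL = 97°  [linear pair at S on LX]
2. ∠BLS = 60°  [S on ray LX]
3. ∠LBS = 23°  [△BLS]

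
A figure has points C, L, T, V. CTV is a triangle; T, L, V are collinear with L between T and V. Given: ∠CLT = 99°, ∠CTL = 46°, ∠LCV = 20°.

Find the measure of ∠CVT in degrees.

1. ∠CLV = 81°  [linear pair at L on TV]
2. ∠CVL = 79°  [△CLV]
3. ∠CVT = 79°  [L on ray VT]

∠CVT = 79°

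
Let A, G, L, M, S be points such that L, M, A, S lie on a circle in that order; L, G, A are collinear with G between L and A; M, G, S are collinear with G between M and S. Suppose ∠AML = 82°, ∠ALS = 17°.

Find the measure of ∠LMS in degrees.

∠LMS = 65°

1. ∠ASL = 98°  [cyclic LMAS, opposite ∠M+∠S]
2. ∠LAS = 65°  [△LAS]
3. ∠LMS = 65°  [same arc LS]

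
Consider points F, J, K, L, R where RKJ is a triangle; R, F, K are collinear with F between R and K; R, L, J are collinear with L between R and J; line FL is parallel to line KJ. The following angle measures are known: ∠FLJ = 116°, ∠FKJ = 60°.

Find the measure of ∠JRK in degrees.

1. ∠FLR = 64°  [linear pair at L on RJ]
2. ∠JKR = 60°  [F on ray KR]
3. ∠KJR = 64°  [FL∥KJ, corresponding at L]
4. ∠JRK = 56°  [△RKJ]

∠JRK = 56°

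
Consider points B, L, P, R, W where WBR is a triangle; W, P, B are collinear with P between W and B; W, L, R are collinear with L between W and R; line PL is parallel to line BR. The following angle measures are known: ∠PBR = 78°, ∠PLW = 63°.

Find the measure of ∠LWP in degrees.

∠LWP = 39°

1. ∠RBW = 78°  [P on ray BW]
2. ∠BRW = 63°  [PL∥BR, corresponding at L]
3. ∠BWR = 39°  [△WBR]
4. ∠LWP = 39°  [P on WB, L on WR]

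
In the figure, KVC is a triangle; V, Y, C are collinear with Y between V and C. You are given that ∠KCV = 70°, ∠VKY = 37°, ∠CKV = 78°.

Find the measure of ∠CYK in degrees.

1. ∠CVK = 32°  [△KVC]
2. ∠KVY = 32°  [Y on ray VC]
3. ∠KYV = 111°  [△KVY]
4. ∠CYK = 69°  [linear pair at Y on VC]

∠CYK = 69°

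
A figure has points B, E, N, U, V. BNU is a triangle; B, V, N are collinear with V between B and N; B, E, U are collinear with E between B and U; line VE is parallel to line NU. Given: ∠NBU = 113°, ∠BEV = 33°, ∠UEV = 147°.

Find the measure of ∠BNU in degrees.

∠BNU = 34°

1. ∠EBV = 113°  [V on BN, E on BU]
2. ∠BVE = 34°  [△BVE]
3. ∠BNU = 34°  [VE∥NU, corresponding at V]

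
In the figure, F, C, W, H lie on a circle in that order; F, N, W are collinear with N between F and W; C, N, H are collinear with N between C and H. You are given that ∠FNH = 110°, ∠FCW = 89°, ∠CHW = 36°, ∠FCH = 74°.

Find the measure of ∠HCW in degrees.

1. ∠HNW = 70°  [linear pair at N on FW]
2. ∠FHW = 91°  [cyclic FCWH, opposite ∠C+∠H]
3. ∠FWH = 74°  [△WNH]
4. ∠HFW = 15°  [△FWH]
5. ∠HCW = 15°  [same arc WH]

∠HCW = 15°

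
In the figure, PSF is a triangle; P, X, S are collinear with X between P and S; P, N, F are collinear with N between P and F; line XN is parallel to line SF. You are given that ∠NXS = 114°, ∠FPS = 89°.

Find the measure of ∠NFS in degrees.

1. ∠NXP = 66°  [linear pair at X on PS]
2. ∠NPX = 89°  [X on PS, N on PF]
3. ∠PNX = 25°  [△PXN]
4. ∠FNX = 155°  [linear pair at N on PF]
5. ∠NFS = 25°  [XN∥SF, co-interior at F–N]

∠NFS = 25°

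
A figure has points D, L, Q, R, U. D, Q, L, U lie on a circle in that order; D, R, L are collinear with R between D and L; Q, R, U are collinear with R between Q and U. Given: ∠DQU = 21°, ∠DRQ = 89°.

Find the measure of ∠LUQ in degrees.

∠LUQ = 70°

1. ∠DLU = 21°  [same arc DU]
2. ∠LRU = 89°  [vertical angles at R]
3. ∠LUQ = 70°  [△LRU]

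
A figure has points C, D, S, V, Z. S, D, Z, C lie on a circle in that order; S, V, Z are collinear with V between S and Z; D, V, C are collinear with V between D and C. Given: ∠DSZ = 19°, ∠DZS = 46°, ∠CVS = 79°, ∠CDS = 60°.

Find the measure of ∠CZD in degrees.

1. ∠DCS = 46°  [same arc SD]
2. ∠CSD = 74°  [△SDC]
3. ∠CZD = 106°  [cyclic SDZC, opposite ∠S+∠Z]

∠CZD = 106°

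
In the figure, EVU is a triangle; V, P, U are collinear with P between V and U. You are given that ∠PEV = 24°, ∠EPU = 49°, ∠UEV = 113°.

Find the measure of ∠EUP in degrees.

∠EUP = 42°

1. ∠EPV = 131°  [linear pair at P on VU]
2. ∠EVP = 25°  [△EVP]
3. ∠EVU = 25°  [P on ray VU]
4. ∠EUV = 42°  [△EVU]
5. ∠EUP = 42°  [P on ray UV]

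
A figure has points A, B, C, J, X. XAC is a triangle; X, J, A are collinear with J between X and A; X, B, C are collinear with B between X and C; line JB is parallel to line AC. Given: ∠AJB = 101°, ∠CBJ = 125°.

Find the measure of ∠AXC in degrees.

1. ∠BJX = 79°  [linear pair at J on XA]
2. ∠JBX = 55°  [linear pair at B on XC]
3. ∠BXJ = 46°  [△XJB]
4. ∠AXC = 46°  [J on XA, B on XC]

∠AXC = 46°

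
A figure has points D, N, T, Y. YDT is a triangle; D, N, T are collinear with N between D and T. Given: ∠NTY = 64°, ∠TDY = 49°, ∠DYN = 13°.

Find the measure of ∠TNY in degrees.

∠TNY = 62°

1. ∠NDY = 49°  [N on ray DT]
2. ∠DNY = 118°  [△YDN]
3. ∠TNY = 62°  [linear pair at N on DT]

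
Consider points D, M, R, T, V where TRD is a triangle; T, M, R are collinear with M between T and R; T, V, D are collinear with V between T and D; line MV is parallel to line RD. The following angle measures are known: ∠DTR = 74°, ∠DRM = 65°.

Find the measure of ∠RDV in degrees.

∠RDV = 41°

1. ∠DRT = 65°  [M on ray RT]
2. ∠RDT = 41°  [△TRD]
3. ∠RDV = 41°  [V on ray DT]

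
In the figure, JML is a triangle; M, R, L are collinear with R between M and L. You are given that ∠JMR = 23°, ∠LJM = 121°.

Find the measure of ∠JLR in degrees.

1. ∠JML = 23°  [R on ray ML]
2. ∠JLM = 36°  [△JML]
3. ∠JLR = 36°  [R on ray LM]

∠JLR = 36°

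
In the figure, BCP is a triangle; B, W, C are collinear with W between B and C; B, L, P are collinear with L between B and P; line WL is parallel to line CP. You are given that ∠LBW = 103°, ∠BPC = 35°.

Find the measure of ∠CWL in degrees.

∠CWL = 138°

1. ∠CBP = 103°  [W on BC, L on BP]
2. ∠BCP = 42°  [△BCP]
3. ∠BWL = 42°  [WL∥CP, corresponding at W]
4. ∠CWL = 138°  [linear pair at W on BC]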